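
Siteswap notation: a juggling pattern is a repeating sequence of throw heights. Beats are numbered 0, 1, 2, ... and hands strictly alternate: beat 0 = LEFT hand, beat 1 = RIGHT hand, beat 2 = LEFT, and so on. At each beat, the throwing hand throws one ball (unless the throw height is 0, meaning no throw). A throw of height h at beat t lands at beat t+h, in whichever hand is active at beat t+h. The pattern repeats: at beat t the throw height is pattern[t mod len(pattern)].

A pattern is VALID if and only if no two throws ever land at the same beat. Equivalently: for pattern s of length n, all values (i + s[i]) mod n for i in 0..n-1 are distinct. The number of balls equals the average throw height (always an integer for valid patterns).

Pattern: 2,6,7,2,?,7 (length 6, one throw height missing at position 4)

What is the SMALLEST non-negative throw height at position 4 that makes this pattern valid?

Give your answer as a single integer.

i=0: (0 + 2) mod 6 = 2
i=1: (1 + 6) mod 6 = 1
i=2: (2 + 7) mod 6 = 3
i=3: (3 + 2) mod 6 = 5
i=4: s[i]=? (unknown)
i=5: (5 + 7) mod 6 = 0
Known residues: [0, 1, 2, 3, 5]; need a permutation of 0..5, so missing residue r = 4
Need (4 + s) mod 6 = 4; smallest s = (4 - 4) mod 6 = 0

Answer: 0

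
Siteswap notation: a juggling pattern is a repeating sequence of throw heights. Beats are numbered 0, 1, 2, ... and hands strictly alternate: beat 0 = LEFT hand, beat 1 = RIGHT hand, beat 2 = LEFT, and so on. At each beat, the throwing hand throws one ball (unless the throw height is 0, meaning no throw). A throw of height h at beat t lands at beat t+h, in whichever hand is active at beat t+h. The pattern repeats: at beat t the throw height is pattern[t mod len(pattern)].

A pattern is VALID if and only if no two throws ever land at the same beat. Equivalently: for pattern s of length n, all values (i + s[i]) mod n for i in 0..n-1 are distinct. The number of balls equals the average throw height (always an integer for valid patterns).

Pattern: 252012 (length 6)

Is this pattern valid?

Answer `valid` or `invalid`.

Answer: valid

Derivation:
i=0: (i + s[i]) mod n = (0 + 2) mod 6 = 2
i=1: (i + s[i]) mod n = (1 + 5) mod 6 = 0
i=2: (i + s[i]) mod n = (2 + 2) mod 6 = 4
i=3: (i + s[i]) mod n = (3 + 0) mod 6 = 3
i=4: (i + s[i]) mod n = (4 + 1) mod 6 = 5
i=5: (i + s[i]) mod n = (5 + 2) mod 6 = 1
Residues: [2, 0, 4, 3, 5, 1], distinct: True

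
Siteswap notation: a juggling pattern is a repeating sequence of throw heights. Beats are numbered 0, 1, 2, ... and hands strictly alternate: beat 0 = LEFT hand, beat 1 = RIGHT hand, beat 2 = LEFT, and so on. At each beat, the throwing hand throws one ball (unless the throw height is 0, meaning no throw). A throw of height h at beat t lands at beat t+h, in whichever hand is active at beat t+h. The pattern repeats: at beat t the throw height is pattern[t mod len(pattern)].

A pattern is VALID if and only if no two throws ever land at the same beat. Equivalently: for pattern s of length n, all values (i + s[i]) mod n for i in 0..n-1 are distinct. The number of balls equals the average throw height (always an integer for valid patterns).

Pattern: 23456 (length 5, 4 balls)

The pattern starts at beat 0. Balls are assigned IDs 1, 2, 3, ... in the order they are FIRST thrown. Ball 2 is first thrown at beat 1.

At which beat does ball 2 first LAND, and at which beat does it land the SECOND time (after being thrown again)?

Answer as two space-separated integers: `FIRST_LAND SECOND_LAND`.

Beat 0 (L): throw ball1 h=2 -> lands@2:L; in-air after throw: [b1@2:L]
Beat 1 (R): throw ball2 h=3 -> lands@4:L; in-air after throw: [b1@2:L b2@4:L]
Beat 2 (L): throw ball1 h=4 -> lands@6:L; in-air after throw: [b2@4:L b1@6:L]
Beat 3 (R): throw ball3 h=5 -> lands@8:L; in-air after throw: [b2@4:L b1@6:L b3@8:L]
Beat 4 (L): throw ball2 h=6 -> lands@10:L; in-air after throw: [b1@6:L b3@8:L b2@10:L]
Beat 5 (R): throw ball4 h=2 -> lands@7:R; in-air after throw: [b1@6:L b4@7:R b3@8:L b2@10:L]
Beat 6 (L): throw ball1 h=3 -> lands@9:R; in-air after throw: [b4@7:R b3@8:L b1@9:R b2@10:L]
Beat 7 (R): throw ball4 h=4 -> lands@11:R; in-air after throw: [b3@8:L b1@9:R b2@10:L b4@11:R]
Beat 8 (L): throw ball3 h=5 -> lands@13:R; in-air after throw: [b1@9:R b2@10:L b4@11:R b3@13:R]
Beat 9 (R): throw ball1 h=6 -> lands@15:R; in-air after throw: [b2@10:L b4@11:R b3@13:R b1@15:R]
Beat 10 (L): throw ball2 h=2 -> lands@12:L; in-air after throw: [b4@11:R b2@12:L b3@13:R b1@15:R]
Ball 2: thrown@1 h=3 -> first land @4; rethrown@4 h=6 -> second land @10

Answer: 4 10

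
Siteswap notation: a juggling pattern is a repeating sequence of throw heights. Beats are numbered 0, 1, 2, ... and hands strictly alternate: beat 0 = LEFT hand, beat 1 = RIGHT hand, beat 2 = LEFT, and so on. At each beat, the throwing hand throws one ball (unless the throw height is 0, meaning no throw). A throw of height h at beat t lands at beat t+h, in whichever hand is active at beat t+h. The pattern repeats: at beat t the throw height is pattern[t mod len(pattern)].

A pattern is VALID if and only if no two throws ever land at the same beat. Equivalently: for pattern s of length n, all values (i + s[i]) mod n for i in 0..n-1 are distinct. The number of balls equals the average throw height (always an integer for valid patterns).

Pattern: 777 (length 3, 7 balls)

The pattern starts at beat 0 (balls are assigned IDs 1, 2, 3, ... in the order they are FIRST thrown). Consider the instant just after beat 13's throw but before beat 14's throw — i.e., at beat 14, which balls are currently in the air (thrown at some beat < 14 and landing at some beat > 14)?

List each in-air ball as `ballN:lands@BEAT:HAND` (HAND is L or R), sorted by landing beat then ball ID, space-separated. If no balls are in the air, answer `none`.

Answer: ball2:lands@15:R ball3:lands@16:L ball4:lands@17:R ball5:lands@18:L ball6:lands@19:R ball7:lands@20:L

Derivation:
Beat 0 (L): throw ball1 h=7 -> lands@7:R; in-air after throw: [b1@7:R]
Beat 1 (R): throw ball2 h=7 -> lands@8:L; in-air after throw: [b1@7:R b2@8:L]
Beat 2 (L): throw ball3 h=7 -> lands@9:R; in-air after throw: [b1@7:R b2@8:L b3@9:R]
Beat 3 (R): throw ball4 h=7 -> lands@10:L; in-air after throw: [b1@7:R b2@8:L b3@9:R b4@10:L]
Beat 4 (L): throw ball5 h=7 -> lands@11:R; in-air after throw: [b1@7:R b2@8:L b3@9:R b4@10:L b5@11:R]
Beat 5 (R): throw ball6 h=7 -> lands@12:L; in-air after throw: [b1@7:R b2@8:L b3@9:R b4@10:L b5@11:R b6@12:L]
Beat 6 (L): throw ball7 h=7 -> lands@13:R; in-air after throw: [b1@7:R b2@8:L b3@9:R b4@10:L b5@11:R b6@12:L b7@13:R]
Beat 7 (R): throw ball1 h=7 -> lands@14:L; in-air after throw: [b2@8:L b3@9:R b4@10:L b5@11:R b6@12:L b7@13:R b1@14:L]
Beat 8 (L): throw ball2 h=7 -> lands@15:R; in-air after throw: [b3@9:R b4@10:L b5@11:R b6@12:L b7@13:R b1@14:L b2@15:R]
Beat 9 (R): throw ball3 h=7 -> lands@16:L; in-air after throw: [b4@10:L b5@11:R b6@12:L b7@13:R b1@14:L b2@15:R b3@16:L]
Beat 10 (L): throw ball4 h=7 -> lands@17:R; in-air after throw: [b5@11:R b6@12:L b7@13:R b1@14:L b2@15:R b3@16:L b4@17:R]
Beat 11 (R): throw ball5 h=7 -> lands@18:L; in-air after throw: [b6@12:L b7@13:R b1@14:L b2@15:R b3@16:L b4@17:R b5@18:L]
Beat 12 (L): throw ball6 h=7 -> lands@19:R; in-air after throw: [b7@13:R b1@14:L b2@15:R b3@16:L b4@17:R b5@18:L b6@19:R]
Beat 13 (R): throw ball7 h=7 -> lands@20:L; in-air after throw: [b1@14:L b2@15:R b3@16:L b4@17:R b5@18:L b6@19:R b7@20:L]
Beat 14 (L): throw ball1 h=7 -> lands@21:R; in-air after throw: [b2@15:R b3@16:L b4@17:R b5@18:L b6@19:R b7@20:L b1@21:R]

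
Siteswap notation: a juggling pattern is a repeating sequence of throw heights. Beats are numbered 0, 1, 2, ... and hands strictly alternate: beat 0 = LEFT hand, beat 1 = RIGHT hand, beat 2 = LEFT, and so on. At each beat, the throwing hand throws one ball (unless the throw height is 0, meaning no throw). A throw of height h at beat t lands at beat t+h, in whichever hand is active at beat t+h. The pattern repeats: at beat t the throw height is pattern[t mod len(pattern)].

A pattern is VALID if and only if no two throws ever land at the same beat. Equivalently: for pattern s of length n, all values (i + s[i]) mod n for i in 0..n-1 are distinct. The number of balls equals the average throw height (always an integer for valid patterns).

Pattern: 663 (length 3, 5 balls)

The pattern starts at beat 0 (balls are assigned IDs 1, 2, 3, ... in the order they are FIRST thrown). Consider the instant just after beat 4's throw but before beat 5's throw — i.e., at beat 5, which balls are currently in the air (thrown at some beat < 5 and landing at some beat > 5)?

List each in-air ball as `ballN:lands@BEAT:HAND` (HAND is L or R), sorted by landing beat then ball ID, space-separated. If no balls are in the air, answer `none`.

Beat 0 (L): throw ball1 h=6 -> lands@6:L; in-air after throw: [b1@6:L]
Beat 1 (R): throw ball2 h=6 -> lands@7:R; in-air after throw: [b1@6:L b2@7:R]
Beat 2 (L): throw ball3 h=3 -> lands@5:R; in-air after throw: [b3@5:R b1@6:L b2@7:R]
Beat 3 (R): throw ball4 h=6 -> lands@9:R; in-air after throw: [b3@5:R b1@6:L b2@7:R b4@9:R]
Beat 4 (L): throw ball5 h=6 -> lands@10:L; in-air after throw: [b3@5:R b1@6:L b2@7:R b4@9:R b5@10:L]
Beat 5 (R): throw ball3 h=3 -> lands@8:L; in-air after throw: [b1@6:L b2@7:R b3@8:L b4@9:R b5@10:L]

Answer: ball1:lands@6:L ball2:lands@7:R ball4:lands@9:R ball5:lands@10:L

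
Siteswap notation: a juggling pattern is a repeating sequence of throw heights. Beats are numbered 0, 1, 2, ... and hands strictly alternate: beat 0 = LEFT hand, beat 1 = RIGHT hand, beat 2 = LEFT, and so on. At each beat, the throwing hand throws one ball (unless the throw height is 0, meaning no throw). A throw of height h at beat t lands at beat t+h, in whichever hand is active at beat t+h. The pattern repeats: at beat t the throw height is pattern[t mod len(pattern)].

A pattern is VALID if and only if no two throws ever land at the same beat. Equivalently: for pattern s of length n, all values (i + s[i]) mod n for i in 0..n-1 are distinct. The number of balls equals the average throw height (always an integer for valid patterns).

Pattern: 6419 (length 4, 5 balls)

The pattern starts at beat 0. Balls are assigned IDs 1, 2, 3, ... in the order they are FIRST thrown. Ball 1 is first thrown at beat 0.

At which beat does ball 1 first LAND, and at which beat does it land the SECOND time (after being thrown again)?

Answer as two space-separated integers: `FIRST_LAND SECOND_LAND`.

Beat 0 (L): throw ball1 h=6 -> lands@6:L; in-air after throw: [b1@6:L]
Beat 1 (R): throw ball2 h=4 -> lands@5:R; in-air after throw: [b2@5:R b1@6:L]
Beat 2 (L): throw ball3 h=1 -> lands@3:R; in-air after throw: [b3@3:R b2@5:R b1@6:L]
Beat 3 (R): throw ball3 h=9 -> lands@12:L; in-air after throw: [b2@5:R b1@6:L b3@12:L]
Beat 4 (L): throw ball4 h=6 -> lands@10:L; in-air after throw: [b2@5:R b1@6:L b4@10:L b3@12:L]
Beat 5 (R): throw ball2 h=4 -> lands@9:R; in-air after throw: [b1@6:L b2@9:R b4@10:L b3@12:L]
Beat 6 (L): throw ball1 h=1 -> lands@7:R; in-air after throw: [b1@7:R b2@9:R b4@10:L b3@12:L]
Beat 7 (R): throw ball1 h=9 -> lands@16:L; in-air after throw: [b2@9:R b4@10:L b3@12:L b1@16:L]
Ball 1: thrown@0 h=6 -> first land @6; rethrown@6 h=1 -> second land @7

Answer: 6 7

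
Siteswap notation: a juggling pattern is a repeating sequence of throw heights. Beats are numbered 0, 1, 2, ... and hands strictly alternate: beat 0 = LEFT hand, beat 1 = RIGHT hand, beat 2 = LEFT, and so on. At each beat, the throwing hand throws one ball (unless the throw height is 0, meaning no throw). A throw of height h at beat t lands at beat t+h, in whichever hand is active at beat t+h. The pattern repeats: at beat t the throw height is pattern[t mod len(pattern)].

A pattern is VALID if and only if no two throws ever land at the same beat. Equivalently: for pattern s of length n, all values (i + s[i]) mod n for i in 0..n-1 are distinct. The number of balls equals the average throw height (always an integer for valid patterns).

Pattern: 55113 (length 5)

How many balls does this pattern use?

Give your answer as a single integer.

Pattern = [5, 5, 1, 1, 3], length n = 5
  position 0: throw height = 5, running sum = 5
  position 1: throw height = 5, running sum = 10
  position 2: throw height = 1, running sum = 11
  position 3: throw height = 1, running sum = 12
  position 4: throw height = 3, running sum = 15
Total sum = 15; balls = sum / n = 15 / 5 = 3

Answer: 3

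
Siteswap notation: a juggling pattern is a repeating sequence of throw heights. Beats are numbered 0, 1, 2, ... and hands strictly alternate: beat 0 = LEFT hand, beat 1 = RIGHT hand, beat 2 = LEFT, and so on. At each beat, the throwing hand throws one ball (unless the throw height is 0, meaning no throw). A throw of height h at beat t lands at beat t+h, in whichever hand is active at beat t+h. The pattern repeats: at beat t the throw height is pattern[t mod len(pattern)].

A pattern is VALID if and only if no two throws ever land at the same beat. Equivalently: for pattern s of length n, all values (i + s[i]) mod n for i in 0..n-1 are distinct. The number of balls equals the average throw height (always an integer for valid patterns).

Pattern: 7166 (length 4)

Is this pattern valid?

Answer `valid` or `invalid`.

i=0: (i + s[i]) mod n = (0 + 7) mod 4 = 3
i=1: (i + s[i]) mod n = (1 + 1) mod 4 = 2
i=2: (i + s[i]) mod n = (2 + 6) mod 4 = 0
i=3: (i + s[i]) mod n = (3 + 6) mod 4 = 1
Residues: [3, 2, 0, 1], distinct: True

Answer: valid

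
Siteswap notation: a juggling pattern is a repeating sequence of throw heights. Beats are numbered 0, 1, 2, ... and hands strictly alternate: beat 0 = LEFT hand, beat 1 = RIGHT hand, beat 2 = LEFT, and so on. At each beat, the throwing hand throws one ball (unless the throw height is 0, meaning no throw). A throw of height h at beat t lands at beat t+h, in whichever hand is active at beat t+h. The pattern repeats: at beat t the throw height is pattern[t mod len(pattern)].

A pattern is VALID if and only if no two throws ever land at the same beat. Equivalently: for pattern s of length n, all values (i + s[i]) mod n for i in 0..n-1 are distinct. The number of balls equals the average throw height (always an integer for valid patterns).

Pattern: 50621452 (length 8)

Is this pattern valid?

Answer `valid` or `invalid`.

i=0: (i + s[i]) mod n = (0 + 5) mod 8 = 5
i=1: (i + s[i]) mod n = (1 + 0) mod 8 = 1
i=2: (i + s[i]) mod n = (2 + 6) mod 8 = 0
i=3: (i + s[i]) mod n = (3 + 2) mod 8 = 5
i=4: (i + s[i]) mod n = (4 + 1) mod 8 = 5
i=5: (i + s[i]) mod n = (5 + 4) mod 8 = 1
i=6: (i + s[i]) mod n = (6 + 5) mod 8 = 3
i=7: (i + s[i]) mod n = (7 + 2) mod 8 = 1
Residues: [5, 1, 0, 5, 5, 1, 3, 1], distinct: False

Answer: invalid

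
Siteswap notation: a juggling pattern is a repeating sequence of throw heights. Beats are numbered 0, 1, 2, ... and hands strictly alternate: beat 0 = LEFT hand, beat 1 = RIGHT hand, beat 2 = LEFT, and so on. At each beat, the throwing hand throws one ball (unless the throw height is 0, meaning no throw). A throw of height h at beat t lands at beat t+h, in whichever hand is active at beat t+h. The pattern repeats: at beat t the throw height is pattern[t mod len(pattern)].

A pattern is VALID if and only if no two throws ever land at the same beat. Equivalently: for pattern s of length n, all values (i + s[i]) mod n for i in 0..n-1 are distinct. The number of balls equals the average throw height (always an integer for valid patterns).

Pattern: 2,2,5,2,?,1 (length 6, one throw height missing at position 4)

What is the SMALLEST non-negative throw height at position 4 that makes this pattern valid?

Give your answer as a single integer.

i=0: (0 + 2) mod 6 = 2
i=1: (1 + 2) mod 6 = 3
i=2: (2 + 5) mod 6 = 1
i=3: (3 + 2) mod 6 = 5
i=4: s[i]=? (unknown)
i=5: (5 + 1) mod 6 = 0
Known residues: [0, 1, 2, 3, 5]; need a permutation of 0..5, so missing residue r = 4
Need (4 + s) mod 6 = 4; smallest s = (4 - 4) mod 6 = 0

Answer: 0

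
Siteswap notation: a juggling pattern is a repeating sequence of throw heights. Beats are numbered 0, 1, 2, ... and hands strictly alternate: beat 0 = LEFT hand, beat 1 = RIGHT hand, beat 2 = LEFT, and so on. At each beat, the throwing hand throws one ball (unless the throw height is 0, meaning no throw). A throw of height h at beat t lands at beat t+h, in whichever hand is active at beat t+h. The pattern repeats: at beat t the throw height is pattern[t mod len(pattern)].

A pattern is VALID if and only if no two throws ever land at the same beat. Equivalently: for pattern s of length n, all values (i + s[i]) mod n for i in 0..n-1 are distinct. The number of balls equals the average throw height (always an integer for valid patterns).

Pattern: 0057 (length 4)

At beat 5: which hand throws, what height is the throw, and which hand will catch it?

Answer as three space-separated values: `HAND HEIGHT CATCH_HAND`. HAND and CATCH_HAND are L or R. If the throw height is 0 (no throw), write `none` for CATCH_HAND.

Beat 5: 5 mod 2 = 1, so hand = R
Throw height = pattern[5 mod 4] = pattern[1] = 0

Answer: R 0 none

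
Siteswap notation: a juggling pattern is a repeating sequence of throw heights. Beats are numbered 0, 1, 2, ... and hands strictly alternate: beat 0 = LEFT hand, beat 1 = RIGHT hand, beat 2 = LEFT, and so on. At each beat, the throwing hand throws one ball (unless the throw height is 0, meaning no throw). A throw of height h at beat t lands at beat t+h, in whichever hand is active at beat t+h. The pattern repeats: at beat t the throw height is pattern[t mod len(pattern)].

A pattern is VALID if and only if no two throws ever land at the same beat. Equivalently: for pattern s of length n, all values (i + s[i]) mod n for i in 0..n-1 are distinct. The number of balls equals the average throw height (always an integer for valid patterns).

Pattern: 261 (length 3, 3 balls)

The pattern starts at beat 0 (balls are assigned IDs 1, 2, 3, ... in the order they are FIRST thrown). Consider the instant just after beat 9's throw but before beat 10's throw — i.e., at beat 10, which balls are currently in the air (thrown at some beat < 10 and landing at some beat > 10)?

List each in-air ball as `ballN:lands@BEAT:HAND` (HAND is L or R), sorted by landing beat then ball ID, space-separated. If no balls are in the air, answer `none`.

Answer: ball1:lands@11:R ball2:lands@13:R

Derivation:
Beat 0 (L): throw ball1 h=2 -> lands@2:L; in-air after throw: [b1@2:L]
Beat 1 (R): throw ball2 h=6 -> lands@7:R; in-air after throw: [b1@2:L b2@7:R]
Beat 2 (L): throw ball1 h=1 -> lands@3:R; in-air after throw: [b1@3:R b2@7:R]
Beat 3 (R): throw ball1 h=2 -> lands@5:R; in-air after throw: [b1@5:R b2@7:R]
Beat 4 (L): throw ball3 h=6 -> lands@10:L; in-air after throw: [b1@5:R b2@7:R b3@10:L]
Beat 5 (R): throw ball1 h=1 -> lands@6:L; in-air after throw: [b1@6:L b2@7:R b3@10:L]
Beat 6 (L): throw ball1 h=2 -> lands@8:L; in-air after throw: [b2@7:R b1@8:L b3@10:L]
Beat 7 (R): throw ball2 h=6 -> lands@13:R; in-air after throw: [b1@8:L b3@10:L b2@13:R]
Beat 8 (L): throw ball1 h=1 -> lands@9:R; in-air after throw: [b1@9:R b3@10:L b2@13:R]
Beat 9 (R): throw ball1 h=2 -> lands@11:R; in-air after throw: [b3@10:L b1@11:R b2@13:R]
Beat 10 (L): throw ball3 h=6 -> lands@16:L; in-air after throw: [b1@11:R b2@13:R b3@16:L]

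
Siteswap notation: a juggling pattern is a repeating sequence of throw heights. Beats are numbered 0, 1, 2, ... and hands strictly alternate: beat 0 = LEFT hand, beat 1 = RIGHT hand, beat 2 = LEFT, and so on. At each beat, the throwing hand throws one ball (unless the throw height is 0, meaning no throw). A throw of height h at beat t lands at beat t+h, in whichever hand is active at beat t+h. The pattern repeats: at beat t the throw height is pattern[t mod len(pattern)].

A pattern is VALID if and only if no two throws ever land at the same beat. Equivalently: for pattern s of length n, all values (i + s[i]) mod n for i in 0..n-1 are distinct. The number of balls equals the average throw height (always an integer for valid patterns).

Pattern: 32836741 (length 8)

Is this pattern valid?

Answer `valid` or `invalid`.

Answer: invalid

Derivation:
i=0: (i + s[i]) mod n = (0 + 3) mod 8 = 3
i=1: (i + s[i]) mod n = (1 + 2) mod 8 = 3
i=2: (i + s[i]) mod n = (2 + 8) mod 8 = 2
i=3: (i + s[i]) mod n = (3 + 3) mod 8 = 6
i=4: (i + s[i]) mod n = (4 + 6) mod 8 = 2
i=5: (i + s[i]) mod n = (5 + 7) mod 8 = 4
i=6: (i + s[i]) mod n = (6 + 4) mod 8 = 2
i=7: (i + s[i]) mod n = (7 + 1) mod 8 = 0
Residues: [3, 3, 2, 6, 2, 4, 2, 0], distinct: False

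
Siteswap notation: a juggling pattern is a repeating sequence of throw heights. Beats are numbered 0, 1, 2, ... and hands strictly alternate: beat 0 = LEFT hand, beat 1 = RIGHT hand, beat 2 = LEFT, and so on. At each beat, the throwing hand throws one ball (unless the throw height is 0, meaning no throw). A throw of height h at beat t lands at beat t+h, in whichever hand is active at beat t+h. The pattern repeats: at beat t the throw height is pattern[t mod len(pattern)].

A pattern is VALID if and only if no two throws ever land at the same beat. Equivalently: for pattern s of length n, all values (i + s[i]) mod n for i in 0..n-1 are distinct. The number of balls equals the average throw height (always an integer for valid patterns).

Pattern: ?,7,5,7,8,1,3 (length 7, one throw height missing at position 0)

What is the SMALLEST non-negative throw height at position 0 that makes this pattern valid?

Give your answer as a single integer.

i=0: s[i]=? (unknown)
i=1: (1 + 7) mod 7 = 1
i=2: (2 + 5) mod 7 = 0
i=3: (3 + 7) mod 7 = 3
i=4: (4 + 8) mod 7 = 5
i=5: (5 + 1) mod 7 = 6
i=6: (6 + 3) mod 7 = 2
Known residues: [0, 1, 2, 3, 5, 6]; need a permutation of 0..6, so missing residue r = 4
Need (0 + s) mod 7 = 4; smallest s = (4 - 0) mod 7 = 4

Answer: 4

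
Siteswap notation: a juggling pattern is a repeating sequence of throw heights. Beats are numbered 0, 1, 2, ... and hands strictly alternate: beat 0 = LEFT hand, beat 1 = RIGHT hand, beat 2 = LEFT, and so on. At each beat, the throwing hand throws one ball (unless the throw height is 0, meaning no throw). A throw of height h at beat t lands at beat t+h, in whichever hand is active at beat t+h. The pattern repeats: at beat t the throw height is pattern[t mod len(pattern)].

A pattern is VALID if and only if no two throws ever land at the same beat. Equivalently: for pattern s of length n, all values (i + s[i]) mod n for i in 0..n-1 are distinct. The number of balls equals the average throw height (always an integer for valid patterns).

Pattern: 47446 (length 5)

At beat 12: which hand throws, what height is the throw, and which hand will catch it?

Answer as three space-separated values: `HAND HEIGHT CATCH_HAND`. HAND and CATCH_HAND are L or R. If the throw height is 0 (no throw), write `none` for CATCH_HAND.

Beat 12: 12 mod 2 = 0, so hand = L
Throw height = pattern[12 mod 5] = pattern[2] = 4
Lands at beat 12+4=16, 16 mod 2 = 0, so catch hand = L

Answer: L 4 L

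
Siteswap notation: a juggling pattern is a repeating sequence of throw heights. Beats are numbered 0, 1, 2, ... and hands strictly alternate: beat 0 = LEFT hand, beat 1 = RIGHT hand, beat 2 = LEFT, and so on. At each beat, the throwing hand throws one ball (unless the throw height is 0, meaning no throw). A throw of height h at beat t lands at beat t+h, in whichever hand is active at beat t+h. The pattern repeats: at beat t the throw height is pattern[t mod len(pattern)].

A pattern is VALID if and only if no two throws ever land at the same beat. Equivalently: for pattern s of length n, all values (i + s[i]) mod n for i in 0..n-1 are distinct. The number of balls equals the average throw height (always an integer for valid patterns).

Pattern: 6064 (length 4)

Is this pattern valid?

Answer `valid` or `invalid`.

i=0: (i + s[i]) mod n = (0 + 6) mod 4 = 2
i=1: (i + s[i]) mod n = (1 + 0) mod 4 = 1
i=2: (i + s[i]) mod n = (2 + 6) mod 4 = 0
i=3: (i + s[i]) mod n = (3 + 4) mod 4 = 3
Residues: [2, 1, 0, 3], distinct: True

Answer: valid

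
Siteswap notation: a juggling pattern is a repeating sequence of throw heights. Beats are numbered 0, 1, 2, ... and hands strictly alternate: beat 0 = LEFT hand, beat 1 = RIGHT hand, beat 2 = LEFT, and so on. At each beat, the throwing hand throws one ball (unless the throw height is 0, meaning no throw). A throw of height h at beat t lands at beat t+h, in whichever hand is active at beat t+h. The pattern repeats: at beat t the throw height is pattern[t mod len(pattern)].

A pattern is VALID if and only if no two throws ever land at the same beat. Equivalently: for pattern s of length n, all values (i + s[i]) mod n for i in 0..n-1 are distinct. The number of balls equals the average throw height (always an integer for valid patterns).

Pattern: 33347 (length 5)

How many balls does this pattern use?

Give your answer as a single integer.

Pattern = [3, 3, 3, 4, 7], length n = 5
  position 0: throw height = 3, running sum = 3
  position 1: throw height = 3, running sum = 6
  position 2: throw height = 3, running sum = 9
  position 3: throw height = 4, running sum = 13
  position 4: throw height = 7, running sum = 20
Total sum = 20; balls = sum / n = 20 / 5 = 4

Answer: 4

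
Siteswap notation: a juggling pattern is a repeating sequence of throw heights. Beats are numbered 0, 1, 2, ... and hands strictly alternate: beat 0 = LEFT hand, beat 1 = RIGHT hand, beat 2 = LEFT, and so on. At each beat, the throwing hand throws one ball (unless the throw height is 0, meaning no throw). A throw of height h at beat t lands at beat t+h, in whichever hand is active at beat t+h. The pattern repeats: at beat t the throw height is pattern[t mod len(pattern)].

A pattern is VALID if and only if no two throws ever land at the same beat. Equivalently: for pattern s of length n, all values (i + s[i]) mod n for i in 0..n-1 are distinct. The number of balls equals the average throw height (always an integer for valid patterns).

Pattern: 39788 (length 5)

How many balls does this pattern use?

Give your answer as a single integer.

Pattern = [3, 9, 7, 8, 8], length n = 5
  position 0: throw height = 3, running sum = 3
  position 1: throw height = 9, running sum = 12
  position 2: throw height = 7, running sum = 19
  position 3: throw height = 8, running sum = 27
  position 4: throw height = 8, running sum = 35
Total sum = 35; balls = sum / n = 35 / 5 = 7

Answer: 7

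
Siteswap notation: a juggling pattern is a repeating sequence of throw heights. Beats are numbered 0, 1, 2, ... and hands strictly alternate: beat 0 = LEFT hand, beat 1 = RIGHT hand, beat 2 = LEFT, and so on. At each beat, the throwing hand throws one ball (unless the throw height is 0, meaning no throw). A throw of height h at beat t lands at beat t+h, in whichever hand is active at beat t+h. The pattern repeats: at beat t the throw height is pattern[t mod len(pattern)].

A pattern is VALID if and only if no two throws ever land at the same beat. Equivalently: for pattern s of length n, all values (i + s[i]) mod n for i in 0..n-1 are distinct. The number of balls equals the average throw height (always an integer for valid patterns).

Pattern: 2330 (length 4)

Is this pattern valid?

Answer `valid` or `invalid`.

i=0: (i + s[i]) mod n = (0 + 2) mod 4 = 2
i=1: (i + s[i]) mod n = (1 + 3) mod 4 = 0
i=2: (i + s[i]) mod n = (2 + 3) mod 4 = 1
i=3: (i + s[i]) mod n = (3 + 0) mod 4 = 3
Residues: [2, 0, 1, 3], distinct: True

Answer: valid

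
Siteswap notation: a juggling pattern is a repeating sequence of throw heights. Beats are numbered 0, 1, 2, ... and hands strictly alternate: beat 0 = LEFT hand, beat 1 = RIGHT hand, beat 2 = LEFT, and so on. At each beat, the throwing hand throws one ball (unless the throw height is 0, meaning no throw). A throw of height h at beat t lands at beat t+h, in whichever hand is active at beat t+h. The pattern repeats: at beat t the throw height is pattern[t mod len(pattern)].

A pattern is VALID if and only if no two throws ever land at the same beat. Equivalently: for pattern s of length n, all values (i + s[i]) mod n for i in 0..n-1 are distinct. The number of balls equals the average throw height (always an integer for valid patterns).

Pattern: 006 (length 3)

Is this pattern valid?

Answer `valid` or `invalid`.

i=0: (i + s[i]) mod n = (0 + 0) mod 3 = 0
i=1: (i + s[i]) mod n = (1 + 0) mod 3 = 1
i=2: (i + s[i]) mod n = (2 + 6) mod 3 = 2
Residues: [0, 1, 2], distinct: True

Answer: valid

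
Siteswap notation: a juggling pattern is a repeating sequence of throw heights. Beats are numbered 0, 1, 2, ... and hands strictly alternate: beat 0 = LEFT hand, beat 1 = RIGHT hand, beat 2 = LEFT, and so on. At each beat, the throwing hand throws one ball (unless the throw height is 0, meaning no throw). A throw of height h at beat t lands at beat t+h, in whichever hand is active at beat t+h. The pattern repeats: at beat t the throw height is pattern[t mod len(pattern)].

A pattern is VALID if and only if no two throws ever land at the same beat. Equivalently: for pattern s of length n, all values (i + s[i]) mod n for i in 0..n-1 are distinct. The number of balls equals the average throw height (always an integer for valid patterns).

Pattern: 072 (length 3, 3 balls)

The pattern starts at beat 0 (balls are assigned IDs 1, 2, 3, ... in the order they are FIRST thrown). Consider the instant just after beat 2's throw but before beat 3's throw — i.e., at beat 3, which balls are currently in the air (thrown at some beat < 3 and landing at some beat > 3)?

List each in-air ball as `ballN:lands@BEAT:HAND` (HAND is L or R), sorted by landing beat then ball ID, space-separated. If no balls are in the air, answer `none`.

Beat 1 (R): throw ball1 h=7 -> lands@8:L; in-air after throw: [b1@8:L]
Beat 2 (L): throw ball2 h=2 -> lands@4:L; in-air after throw: [b2@4:L b1@8:L]

Answer: ball2:lands@4:L ball1:lands@8:L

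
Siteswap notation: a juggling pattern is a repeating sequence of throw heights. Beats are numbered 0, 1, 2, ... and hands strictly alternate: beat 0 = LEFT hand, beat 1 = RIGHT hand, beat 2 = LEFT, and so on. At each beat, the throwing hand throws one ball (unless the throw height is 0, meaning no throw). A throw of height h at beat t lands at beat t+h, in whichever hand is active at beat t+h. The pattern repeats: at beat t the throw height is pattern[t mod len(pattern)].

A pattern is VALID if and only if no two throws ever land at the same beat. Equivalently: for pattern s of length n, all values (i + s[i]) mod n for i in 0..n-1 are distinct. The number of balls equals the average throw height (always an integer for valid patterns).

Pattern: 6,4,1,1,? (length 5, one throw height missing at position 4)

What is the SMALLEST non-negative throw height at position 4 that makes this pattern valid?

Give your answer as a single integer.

Answer: 3

Derivation:
i=0: (0 + 6) mod 5 = 1
i=1: (1 + 4) mod 5 = 0
i=2: (2 + 1) mod 5 = 3
i=3: (3 + 1) mod 5 = 4
i=4: s[i]=? (unknown)
Known residues: [0, 1, 3, 4]; need a permutation of 0..4, so missing residue r = 2
Need (4 + s) mod 5 = 2; smallest s = (2 - 4) mod 5 = 3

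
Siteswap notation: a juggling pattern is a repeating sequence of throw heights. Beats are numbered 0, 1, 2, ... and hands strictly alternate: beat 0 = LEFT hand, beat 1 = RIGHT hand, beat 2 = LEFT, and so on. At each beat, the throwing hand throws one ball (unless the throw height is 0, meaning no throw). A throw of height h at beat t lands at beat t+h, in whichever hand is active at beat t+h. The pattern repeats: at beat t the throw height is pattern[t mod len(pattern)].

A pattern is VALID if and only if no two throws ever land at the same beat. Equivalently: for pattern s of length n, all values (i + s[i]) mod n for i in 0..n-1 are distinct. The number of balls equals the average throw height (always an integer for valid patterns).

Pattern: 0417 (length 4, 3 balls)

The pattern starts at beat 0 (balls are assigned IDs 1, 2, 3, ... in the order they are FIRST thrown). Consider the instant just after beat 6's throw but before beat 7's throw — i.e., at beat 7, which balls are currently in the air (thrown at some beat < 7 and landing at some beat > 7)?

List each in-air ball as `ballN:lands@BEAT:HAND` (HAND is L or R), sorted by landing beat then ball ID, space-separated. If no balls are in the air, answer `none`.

Beat 1 (R): throw ball1 h=4 -> lands@5:R; in-air after throw: [b1@5:R]
Beat 2 (L): throw ball2 h=1 -> lands@3:R; in-air after throw: [b2@3:R b1@5:R]
Beat 3 (R): throw ball2 h=7 -> lands@10:L; in-air after throw: [b1@5:R b2@10:L]
Beat 5 (R): throw ball1 h=4 -> lands@9:R; in-air after throw: [b1@9:R b2@10:L]
Beat 6 (L): throw ball3 h=1 -> lands@7:R; in-air after throw: [b3@7:R b1@9:R b2@10:L]
Beat 7 (R): throw ball3 h=7 -> lands@14:L; in-air after throw: [b1@9:R b2@10:L b3@14:L]

Answer: ball1:lands@9:R ball2:lands@10:L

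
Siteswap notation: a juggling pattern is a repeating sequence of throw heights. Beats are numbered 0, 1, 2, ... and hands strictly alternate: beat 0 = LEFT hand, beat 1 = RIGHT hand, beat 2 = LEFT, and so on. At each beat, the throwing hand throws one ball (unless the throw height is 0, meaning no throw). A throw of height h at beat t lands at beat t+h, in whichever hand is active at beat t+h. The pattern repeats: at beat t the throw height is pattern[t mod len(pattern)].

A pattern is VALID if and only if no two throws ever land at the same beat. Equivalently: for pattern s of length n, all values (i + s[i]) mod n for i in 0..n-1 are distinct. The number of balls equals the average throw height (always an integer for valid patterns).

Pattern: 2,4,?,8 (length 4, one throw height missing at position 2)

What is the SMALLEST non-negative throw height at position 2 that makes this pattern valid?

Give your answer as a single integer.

Answer: 2

Derivation:
i=0: (0 + 2) mod 4 = 2
i=1: (1 + 4) mod 4 = 1
i=2: s[i]=? (unknown)
i=3: (3 + 8) mod 4 = 3
Known residues: [1, 2, 3]; need a permutation of 0..3, so missing residue r = 0
Need (2 + s) mod 4 = 0; smallest s = (0 - 2) mod 4 = 2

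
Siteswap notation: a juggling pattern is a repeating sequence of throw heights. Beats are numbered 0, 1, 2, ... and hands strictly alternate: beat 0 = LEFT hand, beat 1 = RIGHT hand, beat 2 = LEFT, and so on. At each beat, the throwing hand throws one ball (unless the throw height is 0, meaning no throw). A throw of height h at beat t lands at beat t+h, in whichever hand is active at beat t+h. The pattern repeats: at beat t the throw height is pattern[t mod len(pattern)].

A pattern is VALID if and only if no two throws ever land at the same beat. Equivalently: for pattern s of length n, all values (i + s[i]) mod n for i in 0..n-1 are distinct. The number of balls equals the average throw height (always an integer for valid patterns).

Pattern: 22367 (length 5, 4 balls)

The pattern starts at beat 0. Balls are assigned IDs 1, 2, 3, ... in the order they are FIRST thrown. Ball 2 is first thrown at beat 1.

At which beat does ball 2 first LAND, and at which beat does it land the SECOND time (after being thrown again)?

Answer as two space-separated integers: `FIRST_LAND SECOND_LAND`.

Answer: 3 9

Derivation:
Beat 0 (L): throw ball1 h=2 -> lands@2:L; in-air after throw: [b1@2:L]
Beat 1 (R): throw ball2 h=2 -> lands@3:R; in-air after throw: [b1@2:L b2@3:R]
Beat 2 (L): throw ball1 h=3 -> lands@5:R; in-air after throw: [b2@3:R b1@5:R]
Beat 3 (R): throw ball2 h=6 -> lands@9:R; in-air after throw: [b1@5:R b2@9:R]
Beat 4 (L): throw ball3 h=7 -> lands@11:R; in-air after throw: [b1@5:R b2@9:R b3@11:R]
Beat 5 (R): throw ball1 h=2 -> lands@7:R; in-air after throw: [b1@7:R b2@9:R b3@11:R]
Beat 6 (L): throw ball4 h=2 -> lands@8:L; in-air after throw: [b1@7:R b4@8:L b2@9:R b3@11:R]
Beat 7 (R): throw ball1 h=3 -> lands@10:L; in-air after throw: [b4@8:L b2@9:R b1@10:L b3@11:R]
Beat 8 (L): throw ball4 h=6 -> lands@14:L; in-air after throw: [b2@9:R b1@10:L b3@11:R b4@14:L]
Beat 9 (R): throw ball2 h=7 -> lands@16:L; in-air after throw: [b1@10:L b3@11:R b4@14:L b2@16:L]
Ball 2: thrown@1 h=2 -> first land @3; rethrown@3 h=6 -> second land @9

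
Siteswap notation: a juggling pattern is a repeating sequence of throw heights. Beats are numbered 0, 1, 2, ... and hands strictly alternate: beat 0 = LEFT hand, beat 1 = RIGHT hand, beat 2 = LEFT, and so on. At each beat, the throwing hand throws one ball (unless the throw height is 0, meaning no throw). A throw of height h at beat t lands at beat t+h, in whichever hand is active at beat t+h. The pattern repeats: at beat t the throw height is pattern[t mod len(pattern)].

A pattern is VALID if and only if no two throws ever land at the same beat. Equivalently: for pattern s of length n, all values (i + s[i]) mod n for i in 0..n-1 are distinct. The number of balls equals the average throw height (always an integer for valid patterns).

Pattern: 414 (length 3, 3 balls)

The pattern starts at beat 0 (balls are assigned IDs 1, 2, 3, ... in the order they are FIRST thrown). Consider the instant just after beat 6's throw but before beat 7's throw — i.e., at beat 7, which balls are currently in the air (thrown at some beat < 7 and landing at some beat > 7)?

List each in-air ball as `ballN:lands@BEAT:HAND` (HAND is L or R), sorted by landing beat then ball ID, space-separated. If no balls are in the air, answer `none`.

Beat 0 (L): throw ball1 h=4 -> lands@4:L; in-air after throw: [b1@4:L]
Beat 1 (R): throw ball2 h=1 -> lands@2:L; in-air after throw: [b2@2:L b1@4:L]
Beat 2 (L): throw ball2 h=4 -> lands@6:L; in-air after throw: [b1@4:L b2@6:L]
Beat 3 (R): throw ball3 h=4 -> lands@7:R; in-air after throw: [b1@4:L b2@6:L b3@7:R]
Beat 4 (L): throw ball1 h=1 -> lands@5:R; in-air after throw: [b1@5:R b2@6:L b3@7:R]
Beat 5 (R): throw ball1 h=4 -> lands@9:R; in-air after throw: [b2@6:L b3@7:R b1@9:R]
Beat 6 (L): throw ball2 h=4 -> lands@10:L; in-air after throw: [b3@7:R b1@9:R b2@10:L]
Beat 7 (R): throw ball3 h=1 -> lands@8:L; in-air after throw: [b3@8:L b1@9:R b2@10:L]

Answer: ball1:lands@9:R ball2:lands@10:L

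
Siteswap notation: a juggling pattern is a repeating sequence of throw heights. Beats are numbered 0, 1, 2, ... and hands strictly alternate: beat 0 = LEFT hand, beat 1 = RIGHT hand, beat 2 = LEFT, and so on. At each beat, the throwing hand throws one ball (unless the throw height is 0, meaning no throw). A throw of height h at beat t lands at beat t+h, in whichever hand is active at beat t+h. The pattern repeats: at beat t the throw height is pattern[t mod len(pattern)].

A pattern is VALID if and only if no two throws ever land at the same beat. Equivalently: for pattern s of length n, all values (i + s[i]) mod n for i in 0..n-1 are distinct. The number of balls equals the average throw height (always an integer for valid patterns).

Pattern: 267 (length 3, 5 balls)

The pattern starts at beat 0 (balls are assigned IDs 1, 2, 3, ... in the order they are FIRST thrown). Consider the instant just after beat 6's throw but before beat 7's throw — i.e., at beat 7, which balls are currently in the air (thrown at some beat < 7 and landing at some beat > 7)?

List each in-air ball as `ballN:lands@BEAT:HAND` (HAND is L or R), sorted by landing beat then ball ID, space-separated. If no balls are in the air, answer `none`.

Beat 0 (L): throw ball1 h=2 -> lands@2:L; in-air after throw: [b1@2:L]
Beat 1 (R): throw ball2 h=6 -> lands@7:R; in-air after throw: [b1@2:L b2@7:R]
Beat 2 (L): throw ball1 h=7 -> lands@9:R; in-air after throw: [b2@7:R b1@9:R]
Beat 3 (R): throw ball3 h=2 -> lands@5:R; in-air after throw: [b3@5:R b2@7:R b1@9:R]
Beat 4 (L): throw ball4 h=6 -> lands@10:L; in-air after throw: [b3@5:R b2@7:R b1@9:R b4@10:L]
Beat 5 (R): throw ball3 h=7 -> lands@12:L; in-air after throw: [b2@7:R b1@9:R b4@10:L b3@12:L]
Beat 6 (L): throw ball5 h=2 -> lands@8:L; in-air after throw: [b2@7:R b5@8:L b1@9:R b4@10:L b3@12:L]
Beat 7 (R): throw ball2 h=6 -> lands@13:R; in-air after throw: [b5@8:L b1@9:R b4@10:L b3@12:L b2@13:R]

Answer: ball5:lands@8:L ball1:lands@9:R ball4:lands@10:L ball3:lands@12:L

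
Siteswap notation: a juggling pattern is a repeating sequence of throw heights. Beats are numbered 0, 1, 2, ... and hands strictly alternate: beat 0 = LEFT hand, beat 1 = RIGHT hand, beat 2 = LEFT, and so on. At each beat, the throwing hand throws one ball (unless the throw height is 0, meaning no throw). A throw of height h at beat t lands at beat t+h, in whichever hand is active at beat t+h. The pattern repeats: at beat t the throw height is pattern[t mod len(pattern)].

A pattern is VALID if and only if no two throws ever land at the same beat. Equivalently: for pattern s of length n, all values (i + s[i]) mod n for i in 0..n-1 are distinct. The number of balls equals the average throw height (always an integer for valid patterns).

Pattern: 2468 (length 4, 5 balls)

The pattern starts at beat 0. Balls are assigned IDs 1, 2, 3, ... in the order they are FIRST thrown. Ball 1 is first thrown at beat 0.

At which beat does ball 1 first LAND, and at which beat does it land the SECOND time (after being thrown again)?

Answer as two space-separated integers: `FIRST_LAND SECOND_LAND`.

Answer: 2 8

Derivation:
Beat 0 (L): throw ball1 h=2 -> lands@2:L; in-air after throw: [b1@2:L]
Beat 1 (R): throw ball2 h=4 -> lands@5:R; in-air after throw: [b1@2:L b2@5:R]
Beat 2 (L): throw ball1 h=6 -> lands@8:L; in-air after throw: [b2@5:R b1@8:L]
Beat 3 (R): throw ball3 h=8 -> lands@11:R; in-air after throw: [b2@5:R b1@8:L b3@11:R]
Beat 4 (L): throw ball4 h=2 -> lands@6:L; in-air after throw: [b2@5:R b4@6:L b1@8:L b3@11:R]
Beat 5 (R): throw ball2 h=4 -> lands@9:R; in-air after throw: [b4@6:L b1@8:L b2@9:R b3@11:R]
Beat 6 (L): throw ball4 h=6 -> lands@12:L; in-air after throw: [b1@8:L b2@9:R b3@11:R b4@12:L]
Beat 7 (R): throw ball5 h=8 -> lands@15:R; in-air after throw: [b1@8:L b2@9:R b3@11:R b4@12:L b5@15:R]
Beat 8 (L): throw ball1 h=2 -> lands@10:L; in-air after throw: [b2@9:R b1@10:L b3@11:R b4@12:L b5@15:R]
Ball 1: thrown@0 h=2 -> first land @2; rethrown@2 h=6 -> second land @8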